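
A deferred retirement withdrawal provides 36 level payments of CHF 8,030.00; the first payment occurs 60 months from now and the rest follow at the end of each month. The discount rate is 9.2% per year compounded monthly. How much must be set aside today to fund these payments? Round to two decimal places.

CHF 160,444.53

Ordinary annuity of 36 payments, first payment at period 60.
Periodic rate r = 0.092/12 per month; n is counted in months.
The ordinary-annuity PV formula values the stream one period before the first payment (period 59); discount that back 59 periods:
PV₀ = 8,030 × [1 − (1+r)^−36] / r × (1+r)^−59 = CHF 160,444.53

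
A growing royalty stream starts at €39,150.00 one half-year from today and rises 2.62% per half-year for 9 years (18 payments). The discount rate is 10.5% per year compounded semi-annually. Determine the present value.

€544,631.57

Periodic rate r = 0.105/2 per half-year; n is counted in half-years.
Growing ordinary annuity: PV = PMT₁ × [1 − ((1+g)/(1+r))^n] / (r − g) = 39,150 × [1 − ((1+0.0262)/(1+r))^18] / (r − 0.0262) = €544,631.57.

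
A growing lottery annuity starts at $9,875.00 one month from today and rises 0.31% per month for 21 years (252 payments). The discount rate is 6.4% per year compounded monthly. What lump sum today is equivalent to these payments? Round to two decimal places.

$1,897,063.55

Periodic rate r = 0.064/12 per month; n is counted in months.
Growing ordinary annuity: PV = PMT₁ × [1 − ((1+g)/(1+r))^n] / (r − g) = 9,875 × [1 − ((1+0.0031)/(1+r))^252] / (r − 0.0031) = $1,897,063.55.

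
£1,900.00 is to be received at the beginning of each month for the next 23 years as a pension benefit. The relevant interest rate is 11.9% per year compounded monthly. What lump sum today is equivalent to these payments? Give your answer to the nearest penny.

£180,794.86

This is an annuity due: 276 payments of £1,900.00 at the beginning of each month.
Periodic rate r = 0.119/12 per month; n is counted in months.
PV = PMT × [(1 − (1+r)^−n)/r] × (1+r) = 1,900 × [1 − (1+r)^−276] / r × (1+r) = £180,794.86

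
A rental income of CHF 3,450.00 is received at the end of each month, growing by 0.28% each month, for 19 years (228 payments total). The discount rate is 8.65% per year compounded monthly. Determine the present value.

Periodic rate r = 0.0865/12 per month; n is counted in months.
Growing ordinary annuity: PV = PMT₁ × [1 − ((1+g)/(1+r))^n] / (r − g) = 3,450 × [1 − ((1+0.0028)/(1+r))^228] / (r − 0.0028) = CHF 494,730.96.

CHF 494,730.96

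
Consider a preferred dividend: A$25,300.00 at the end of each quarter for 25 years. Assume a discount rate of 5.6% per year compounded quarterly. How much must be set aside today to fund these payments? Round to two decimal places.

This is an ordinary annuity: 100 payments of A$25,300.00 at the end of each quarter.
Periodic rate r = 0.056/4 per quarter; n is counted in quarters.
PV = PMT × [(1 − (1+r)^−n)/r] = 25,300 × [1 − (1+r)^−100] / r = A$1,357,158.95

A$1,357,158.95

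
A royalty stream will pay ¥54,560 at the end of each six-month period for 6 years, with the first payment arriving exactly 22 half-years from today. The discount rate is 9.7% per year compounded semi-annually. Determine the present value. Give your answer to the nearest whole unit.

Ordinary annuity of 12 payments, first payment at period 22.
Periodic rate r = 0.097/2 per half-year; n is counted in half-years.
The ordinary-annuity PV formula values the stream one period before the first payment (period 21); discount that back 21 periods:
PV₀ = 54,560 × [1 − (1+r)^−12] / r × (1+r)^−21 = ¥180,390

¥180,390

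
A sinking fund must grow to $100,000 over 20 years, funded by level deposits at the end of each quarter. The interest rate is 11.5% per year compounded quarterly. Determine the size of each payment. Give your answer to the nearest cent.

Level ordinary annuity; solve FV = PMT × [((1+r)^n − 1)/r] for PMT.
Periodic rate r = 0.115/4 per quarter; n is counted in quarters.
With n = 80: PMT = 100,000 / ([((1+r)^n − 1)/r]) = $332.15

$332.15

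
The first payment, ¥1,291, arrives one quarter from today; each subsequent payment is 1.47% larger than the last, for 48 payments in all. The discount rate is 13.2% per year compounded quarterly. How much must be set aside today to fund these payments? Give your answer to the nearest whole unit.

Periodic rate r = 0.132/4 per quarter; n is counted in quarters.
Growing ordinary annuity: PV = PMT₁ × [1 − ((1+g)/(1+r))^n] / (r − g) = 1,291 × [1 − ((1+0.0147)/(1+r))^48] / (r − 0.0147) = ¥40,633.

¥40,633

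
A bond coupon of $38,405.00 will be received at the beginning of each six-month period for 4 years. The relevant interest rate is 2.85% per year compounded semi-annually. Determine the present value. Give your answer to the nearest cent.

$292,548.86

This is an annuity due: 8 payments of $38,405.00 at the beginning of each six-month period.
Periodic rate r = 0.0285/2 per half-year; n is counted in half-years.
PV = PMT × [(1 − (1+r)^−n)/r] × (1+r) = 38,405 × [1 − (1+r)^−8] / r × (1+r) = $292,548.86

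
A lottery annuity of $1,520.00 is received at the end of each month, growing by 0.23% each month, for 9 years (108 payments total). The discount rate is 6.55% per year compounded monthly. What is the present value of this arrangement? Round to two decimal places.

Periodic rate r = 0.0655/12 per month; n is counted in months.
Growing ordinary annuity: PV = PMT₁ × [1 − ((1+g)/(1+r))^n] / (r − g) = 1,520 × [1 − ((1+0.0023)/(1+r))^108] / (r − 0.0023) = $138,640.67.

$138,640.67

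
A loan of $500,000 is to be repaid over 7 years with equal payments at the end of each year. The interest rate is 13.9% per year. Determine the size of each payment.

Level ordinary annuity; solve PV = PMT × [(1 − (1+r)^−n)/r] for PMT.
Periodic rate r = 0.139 per year.
With n = 7: PMT = 500,000 / ([(1 − (1+r)^−n)/r]) = $116,240.15

$116,240.15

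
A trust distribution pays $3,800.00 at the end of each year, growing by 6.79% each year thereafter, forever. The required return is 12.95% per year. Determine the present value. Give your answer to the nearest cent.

Periodic rate r = 0.1295 per year.
Growing perpetuity (Gordon): PV = PMT₁ / (r − g) = 3,800 / (r − 0.0679) = $61,688.31.

$61,688.31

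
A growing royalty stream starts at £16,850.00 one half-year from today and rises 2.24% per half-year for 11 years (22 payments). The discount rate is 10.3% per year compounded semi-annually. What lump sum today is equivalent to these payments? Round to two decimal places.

Periodic rate r = 0.103/2 per half-year; n is counted in half-years.
Growing ordinary annuity: PV = PMT₁ × [1 − ((1+g)/(1+r))^n] / (r − g) = 16,850 × [1 − ((1+0.0224)/(1+r))^22] / (r − 0.0224) = £266,745.47.

£266,745.47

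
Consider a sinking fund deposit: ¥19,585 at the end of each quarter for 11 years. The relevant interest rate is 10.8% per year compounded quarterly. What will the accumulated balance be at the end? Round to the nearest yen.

¥1,617,020

This is an ordinary annuity: 44 deposits of ¥19,585 at the end of each quarter.
Periodic rate r = 0.108/4 per quarter; n is counted in quarters.
FV = PMT × [((1+r)^n − 1)/r] = 19,585 × [(1+r)^44 − 1] / r = ¥1,617,020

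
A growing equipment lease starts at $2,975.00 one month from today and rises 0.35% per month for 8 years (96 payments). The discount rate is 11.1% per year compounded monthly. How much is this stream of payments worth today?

Periodic rate r = 0.111/12 per month; n is counted in months.
Growing ordinary annuity: PV = PMT₁ × [1 − ((1+g)/(1+r))^n] / (r − g) = 2,975 × [1 − ((1+0.0035)/(1+r))^96] / (r − 0.0035) = $218,435.82.

$218,435.82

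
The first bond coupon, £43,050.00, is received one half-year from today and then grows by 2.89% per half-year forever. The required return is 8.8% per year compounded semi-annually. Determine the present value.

£2,850,993.38

Periodic rate r = 0.088/2 per half-year.
Growing perpetuity (Gordon): PV = PMT₁ / (r − g) = 43,050 / (r − 0.0289) = £2,850,993.38.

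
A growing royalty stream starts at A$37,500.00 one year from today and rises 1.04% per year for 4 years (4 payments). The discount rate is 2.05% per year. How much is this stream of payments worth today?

A$144,819.02

Periodic rate r = 0.0205 per year.
Growing ordinary annuity: PV = PMT₁ × [1 − ((1+g)/(1+r))^n] / (r − g) = 37,500 × [1 − ((1+0.0104)/(1+r))^4] / (r − 0.0104) = A$144,819.02.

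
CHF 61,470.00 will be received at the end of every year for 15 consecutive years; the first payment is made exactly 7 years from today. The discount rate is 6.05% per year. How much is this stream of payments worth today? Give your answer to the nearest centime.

CHF 418,313.00

Ordinary annuity of 15 payments, first payment at period 7.
Periodic rate r = 0.0605 per year.
The ordinary-annuity PV formula values the stream one period before the first payment (period 6); discount that back 6 periods:
PV₀ = 61,470 × [1 − (1+r)^−15] / r × (1+r)^−6 = CHF 418,313.00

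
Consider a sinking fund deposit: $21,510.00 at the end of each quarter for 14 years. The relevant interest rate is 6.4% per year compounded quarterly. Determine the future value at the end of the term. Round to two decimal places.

This is an ordinary annuity: 56 deposits of $21,510.00 at the end of each quarter.
Periodic rate r = 0.064/4 per quarter; n is counted in quarters.
FV = PMT × [((1+r)^n − 1)/r] = 21,510 × [(1+r)^56 − 1] / r = $1,925,778.00

$1,925,778.00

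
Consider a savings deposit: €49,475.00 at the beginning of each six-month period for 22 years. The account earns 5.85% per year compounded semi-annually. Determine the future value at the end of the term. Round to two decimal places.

€4,449,195.85

This is an annuity due: 44 deposits of €49,475.00 at the beginning of each six-month period.
Periodic rate r = 0.0585/2 per half-year; n is counted in half-years.
FV = PMT × [((1+r)^n − 1)/r] × (1+r) = 49,475 × [(1+r)^44 − 1] / r × (1+r) = €4,449,195.85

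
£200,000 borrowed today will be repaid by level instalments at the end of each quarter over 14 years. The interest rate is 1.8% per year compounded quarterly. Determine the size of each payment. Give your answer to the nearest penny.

Level ordinary annuity; solve PV = PMT × [(1 − (1+r)^−n)/r] for PMT.
Periodic rate r = 0.018/4 per quarter; n is counted in quarters.
With n = 56: PMT = 200,000 / ([(1 − (1+r)^−n)/r]) = £4,048.30

£4,048.30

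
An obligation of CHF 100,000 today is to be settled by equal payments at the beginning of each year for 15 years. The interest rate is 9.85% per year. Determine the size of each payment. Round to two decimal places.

Level annuity due; solve PV = PMT × [(1 − (1+r)^−n)/r] × (1+r) for PMT.
Periodic rate r = 0.0985 per year.
With n = 15: PMT = 100,000 / ([(1 − (1+r)^−n)/r] × (1+r)) = CHF 11,866.19

CHF 11,866.19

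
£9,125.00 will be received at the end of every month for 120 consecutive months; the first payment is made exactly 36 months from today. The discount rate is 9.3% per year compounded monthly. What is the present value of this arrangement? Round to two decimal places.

£542,801.27

Ordinary annuity of 120 payments, first payment at period 36.
Periodic rate r = 0.093/12 per month; n is counted in months.
The ordinary-annuity PV formula values the stream one period before the first payment (period 35); discount that back 35 periods:
PV₀ = 9,125 × [1 − (1+r)^−120] / r × (1+r)^−35 = £542,801.27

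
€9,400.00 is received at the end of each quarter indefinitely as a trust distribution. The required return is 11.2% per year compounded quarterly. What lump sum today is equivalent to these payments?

€335,714.29

Periodic rate r = 0.112/4 per quarter.
Level perpetuity: PV = PMT / r = 9,400 / (0.112/4) = €335,714.29.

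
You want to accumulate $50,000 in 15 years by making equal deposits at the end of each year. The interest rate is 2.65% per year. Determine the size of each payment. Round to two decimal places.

Level ordinary annuity; solve FV = PMT × [((1+r)^n − 1)/r] for PMT.
Periodic rate r = 0.0265 per year.
With n = 15: PMT = 50,000 / ([((1+r)^n − 1)/r]) = $2,758.02

$2,758.02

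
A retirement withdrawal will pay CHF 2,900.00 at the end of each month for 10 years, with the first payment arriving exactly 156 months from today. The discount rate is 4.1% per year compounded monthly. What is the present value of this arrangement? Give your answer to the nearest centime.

CHF 168,028.88

Ordinary annuity of 120 payments, first payment at period 156.
Periodic rate r = 0.041/12 per month; n is counted in months.
The ordinary-annuity PV formula values the stream one period before the first payment (period 155); discount that back 155 periods:
PV₀ = 2,900 × [1 − (1+r)^−120] / r × (1+r)^−155 = CHF 168,028.88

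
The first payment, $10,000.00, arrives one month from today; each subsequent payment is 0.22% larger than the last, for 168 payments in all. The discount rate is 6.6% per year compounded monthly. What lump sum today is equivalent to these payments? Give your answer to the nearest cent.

Periodic rate r = 0.066/12 per month; n is counted in months.
Growing ordinary annuity: PV = PMT₁ × [1 − ((1+g)/(1+r))^n] / (r − g) = 10,000 × [1 − ((1+0.0022)/(1+r))^168] / (r − 0.0022) = $1,285,941.89.

$1,285,941.89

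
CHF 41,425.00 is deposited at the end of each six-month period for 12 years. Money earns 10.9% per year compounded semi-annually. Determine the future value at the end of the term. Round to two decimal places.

This is an ordinary annuity: 24 deposits of CHF 41,425.00 at the end of each six-month period.
Periodic rate r = 0.109/2 per half-year; n is counted in half-years.
FV = PMT × [((1+r)^n − 1)/r] = 41,425 × [(1+r)^24 − 1] / r = CHF 1,956,247.65

CHF 1,956,247.65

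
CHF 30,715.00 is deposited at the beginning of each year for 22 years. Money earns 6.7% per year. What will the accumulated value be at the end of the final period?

This is an annuity due: 22 deposits of CHF 30,715.00 at the beginning of each year.
Periodic rate r = 0.067 per year.
FV = PMT × [((1+r)^n − 1)/r] × (1+r) = 30,715 × [(1+r)^22 − 1] / r × (1+r) = CHF 1,548,163.32

CHF 1,548,163.32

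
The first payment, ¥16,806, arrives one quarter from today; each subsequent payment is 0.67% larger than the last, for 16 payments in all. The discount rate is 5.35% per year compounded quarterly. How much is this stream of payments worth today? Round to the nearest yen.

¥252,633

Periodic rate r = 0.0535/4 per quarter; n is counted in quarters.
Growing ordinary annuity: PV = PMT₁ × [1 − ((1+g)/(1+r))^n] / (r − g) = 16,806 × [1 − ((1+0.0067)/(1+r))^16] / (r − 0.0067) = ¥252,633.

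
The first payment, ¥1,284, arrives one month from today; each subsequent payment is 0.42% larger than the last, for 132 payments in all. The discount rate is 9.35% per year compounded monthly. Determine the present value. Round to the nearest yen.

Periodic rate r = 0.0935/12 per month; n is counted in months.
Growing ordinary annuity: PV = PMT₁ × [1 − ((1+g)/(1+r))^n] / (r − g) = 1,284 × [1 − ((1+0.0042)/(1+r))^132] / (r − 0.0042) = ¥134,344.

¥134,344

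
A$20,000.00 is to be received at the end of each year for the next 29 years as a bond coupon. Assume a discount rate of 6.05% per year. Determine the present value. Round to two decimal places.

This is an ordinary annuity: 29 payments of A$20,000.00 at the end of each year.
Periodic rate r = 0.0605 per year.
PV = PMT × [(1 − (1+r)^−n)/r] = 20,000 × [1 − (1+r)^−29] / r = A$270,396.72

A$270,396.72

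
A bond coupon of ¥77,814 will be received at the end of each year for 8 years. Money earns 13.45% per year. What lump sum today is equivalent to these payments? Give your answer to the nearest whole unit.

This is an ordinary annuity: 8 payments of ¥77,814 at the end of each year.
Periodic rate r = 0.1345 per year.
PV = PMT × [(1 − (1+r)^−n)/r] = 77,814 × [1 − (1+r)^−8] / r = ¥367,729

¥367,729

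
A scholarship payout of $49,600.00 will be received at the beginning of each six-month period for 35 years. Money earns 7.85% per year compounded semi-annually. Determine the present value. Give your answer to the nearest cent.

$1,224,586.89

This is an annuity due: 70 payments of $49,600.00 at the beginning of each six-month period.
Periodic rate r = 0.0785/2 per half-year; n is counted in half-years.
PV = PMT × [(1 − (1+r)^−n)/r] × (1+r) = 49,600 × [1 − (1+r)^−70] / r × (1+r) = $1,224,586.89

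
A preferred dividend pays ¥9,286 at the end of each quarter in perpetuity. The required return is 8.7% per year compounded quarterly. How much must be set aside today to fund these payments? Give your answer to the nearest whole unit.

¥426,943

Periodic rate r = 0.087/4 per quarter.
Level perpetuity: PV = PMT / r = 9,286 / (0.087/4) = ¥426,943.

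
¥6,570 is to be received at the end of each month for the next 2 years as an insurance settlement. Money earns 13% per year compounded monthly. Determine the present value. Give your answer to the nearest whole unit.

¥138,194

This is an ordinary annuity: 24 payments of ¥6,570 at the end of each month.
Periodic rate r = 0.13/12 per month; n is counted in months.
PV = PMT × [(1 − (1+r)^−n)/r] = 6,570 × [1 − (1+r)^−24] / r = ¥138,194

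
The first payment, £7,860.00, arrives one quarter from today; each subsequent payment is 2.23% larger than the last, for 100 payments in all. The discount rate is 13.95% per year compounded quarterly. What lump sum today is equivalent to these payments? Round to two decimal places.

Periodic rate r = 0.1395/4 per quarter; n is counted in quarters.
Growing ordinary annuity: PV = PMT₁ × [1 − ((1+g)/(1+r))^n] / (r − g) = 7,860 × [1 − ((1+0.0223)/(1+r))^100] / (r − 0.0223) = £440,989.00.

£440,989.00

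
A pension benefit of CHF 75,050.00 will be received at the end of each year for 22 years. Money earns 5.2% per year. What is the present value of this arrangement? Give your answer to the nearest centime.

This is an ordinary annuity: 22 payments of CHF 75,050.00 at the end of each year.
Periodic rate r = 0.052 per year.
PV = PMT × [(1 − (1+r)^−n)/r] = 75,050 × [1 − (1+r)^−22] / r = CHF 970,116.80

CHF 970,116.80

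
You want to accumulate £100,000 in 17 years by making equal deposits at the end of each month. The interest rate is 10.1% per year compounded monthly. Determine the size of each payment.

Level ordinary annuity; solve FV = PMT × [((1+r)^n − 1)/r] for PMT.
Periodic rate r = 0.101/12 per month; n is counted in months.
With n = 204: PMT = 100,000 / ([((1+r)^n − 1)/r]) = £185.88

£185.88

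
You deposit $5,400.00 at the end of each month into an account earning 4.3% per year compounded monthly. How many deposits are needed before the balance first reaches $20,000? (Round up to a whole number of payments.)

Periodic rate r = 0.043/12 per month; n is counted in months.
Ordinary annuity FV: 20,000 = 5,400 × [((1+r)^n − 1)/r].
(1+r)^n = 1 + 20,000 × r / 5,400, so n = ln(1 + 20,000·r/5,400) / ln(1+r) = 3.69.
Round up to a whole number of payments: n = 4.

4 payments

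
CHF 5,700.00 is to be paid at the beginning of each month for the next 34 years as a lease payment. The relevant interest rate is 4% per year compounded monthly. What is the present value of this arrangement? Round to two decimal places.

CHF 1,274,350.06

This is an annuity due: 408 payments of CHF 5,700.00 at the beginning of each month.
Periodic rate r = 0.04/12 per month; n is counted in months.
PV = PMT × [(1 − (1+r)^−n)/r] × (1+r) = 5,700 × [1 − (1+r)^−408] / r × (1+r) = CHF 1,274,350.06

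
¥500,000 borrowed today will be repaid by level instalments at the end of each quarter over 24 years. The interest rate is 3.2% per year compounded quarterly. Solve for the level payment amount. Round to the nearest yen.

Level ordinary annuity; solve PV = PMT × [(1 − (1+r)^−n)/r] for PMT.
Periodic rate r = 0.032/4 per quarter; n is counted in quarters.
With n = 96: PMT = 500,000 / ([(1 − (1+r)^−n)/r]) = ¥7,482

¥7,482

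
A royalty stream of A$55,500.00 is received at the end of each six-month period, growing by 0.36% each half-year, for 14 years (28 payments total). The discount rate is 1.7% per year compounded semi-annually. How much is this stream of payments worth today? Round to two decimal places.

A$1,443,960.46

Periodic rate r = 0.017/2 per half-year; n is counted in half-years.
Growing ordinary annuity: PV = PMT₁ × [1 − ((1+g)/(1+r))^n] / (r − g) = 55,500 × [1 − ((1+0.0036)/(1+r))^28] / (r − 0.0036) = A$1,443,960.46.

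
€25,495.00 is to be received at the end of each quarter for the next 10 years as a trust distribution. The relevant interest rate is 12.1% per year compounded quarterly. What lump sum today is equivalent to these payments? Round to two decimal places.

This is an ordinary annuity: 40 payments of €25,495.00 at the end of each quarter.
Periodic rate r = 0.121/4 per quarter; n is counted in quarters.
PV = PMT × [(1 − (1+r)^−n)/r] = 25,495 × [1 − (1+r)^−40] / r = €586,936.77

€586,936.77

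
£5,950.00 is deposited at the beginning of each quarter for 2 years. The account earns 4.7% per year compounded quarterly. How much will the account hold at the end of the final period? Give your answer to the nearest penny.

£50,187.08

This is an annuity due: 8 deposits of £5,950.00 at the beginning of each quarter.
Periodic rate r = 0.047/4 per quarter; n is counted in quarters.
FV = PMT × [((1+r)^n − 1)/r] × (1+r) = 5,950 × [(1+r)^8 − 1] / r × (1+r) = £50,187.08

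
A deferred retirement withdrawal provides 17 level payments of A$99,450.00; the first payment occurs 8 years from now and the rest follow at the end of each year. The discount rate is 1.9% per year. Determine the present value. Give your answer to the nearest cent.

Ordinary annuity of 17 payments, first payment at period 8.
Periodic rate r = 0.019 per year.
The ordinary-annuity PV formula values the stream one period before the first payment (period 7); discount that back 7 periods:
PV₀ = 99,450 × [1 − (1+r)^−17] / r × (1+r)^−7 = A$1,256,352.23

A$1,256,352.23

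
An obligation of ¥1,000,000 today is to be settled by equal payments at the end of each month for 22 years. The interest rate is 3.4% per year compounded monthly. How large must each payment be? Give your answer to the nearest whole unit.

¥5,385

Level ordinary annuity; solve PV = PMT × [(1 − (1+r)^−n)/r] for PMT.
Periodic rate r = 0.034/12 per month; n is counted in months.
With n = 264: PMT = 1,000,000 / ([(1 − (1+r)^−n)/r]) = ¥5,385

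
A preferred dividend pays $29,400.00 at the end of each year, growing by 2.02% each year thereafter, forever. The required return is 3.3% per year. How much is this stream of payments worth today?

Periodic rate r = 0.033 per year.
Growing perpetuity (Gordon): PV = PMT₁ / (r − g) = 29,400 / (r − 0.0202) = $2,296,875.00.

$2,296,875.00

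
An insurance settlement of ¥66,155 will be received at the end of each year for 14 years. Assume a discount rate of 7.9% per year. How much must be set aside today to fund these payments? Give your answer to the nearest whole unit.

¥548,580

This is an ordinary annuity: 14 payments of ¥66,155 at the end of each year.
Periodic rate r = 0.079 per year.
PV = PMT × [(1 − (1+r)^−n)/r] = 66,155 × [1 − (1+r)^−14] / r = ¥548,580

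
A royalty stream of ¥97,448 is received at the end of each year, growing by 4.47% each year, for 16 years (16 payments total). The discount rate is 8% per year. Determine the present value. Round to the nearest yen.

Periodic rate r = 0.08 per year.
Growing ordinary annuity: PV = PMT₁ × [1 − ((1+g)/(1+r))^n] / (r − g) = 97,448 × [1 − ((1+0.0447)/(1+r))^16] / (r − 0.0447) = ¥1,138,444.

¥1,138,444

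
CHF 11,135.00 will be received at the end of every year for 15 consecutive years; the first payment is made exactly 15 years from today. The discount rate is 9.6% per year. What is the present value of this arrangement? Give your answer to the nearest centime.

Ordinary annuity of 15 payments, first payment at period 15.
Periodic rate r = 0.096 per year.
The ordinary-annuity PV formula values the stream one period before the first payment (period 14); discount that back 14 periods:
PV₀ = 11,135 × [1 − (1+r)^−15] / r × (1+r)^−14 = CHF 24,015.20

CHF 24,015.20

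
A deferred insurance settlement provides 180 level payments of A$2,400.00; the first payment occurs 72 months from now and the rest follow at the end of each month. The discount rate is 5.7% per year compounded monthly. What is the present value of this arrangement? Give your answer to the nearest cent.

Ordinary annuity of 180 payments, first payment at period 72.
Periodic rate r = 0.057/12 per month; n is counted in months.
The ordinary-annuity PV formula values the stream one period before the first payment (period 71); discount that back 71 periods:
PV₀ = 2,400 × [1 − (1+r)^−180] / r × (1+r)^−71 = A$207,109.87

A$207,109.87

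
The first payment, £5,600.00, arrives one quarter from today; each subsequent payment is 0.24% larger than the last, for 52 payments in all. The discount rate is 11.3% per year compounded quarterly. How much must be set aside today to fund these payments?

£158,993.74

Periodic rate r = 0.113/4 per quarter; n is counted in quarters.
Growing ordinary annuity: PV = PMT₁ × [1 − ((1+g)/(1+r))^n] / (r − g) = 5,600 × [1 − ((1+0.0024)/(1+r))^52] / (r − 0.0024) = £158,993.74.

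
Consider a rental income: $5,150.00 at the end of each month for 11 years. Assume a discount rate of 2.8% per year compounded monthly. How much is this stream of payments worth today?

This is an ordinary annuity: 132 payments of $5,150.00 at the end of each month.
Periodic rate r = 0.028/12 per month; n is counted in months.
PV = PMT × [(1 − (1+r)^−n)/r] = 5,150 × [1 − (1+r)^−132] / r = $584,497.70

$584,497.70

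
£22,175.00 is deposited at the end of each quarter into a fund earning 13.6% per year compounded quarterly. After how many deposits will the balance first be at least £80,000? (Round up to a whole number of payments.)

Periodic rate r = 0.136/4 per quarter; n is counted in quarters.
Ordinary annuity FV: 80,000 = 22,175 × [((1+r)^n − 1)/r].
(1+r)^n = 1 + 80,000 × r / 22,175, so n = ln(1 + 80,000·r/22,175) / ln(1+r) = 3.46.
Round up to a whole number of payments: n = 4.

4 payments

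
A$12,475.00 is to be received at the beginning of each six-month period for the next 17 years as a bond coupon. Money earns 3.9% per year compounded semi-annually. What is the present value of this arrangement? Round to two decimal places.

This is an annuity due: 34 payments of A$12,475.00 at the beginning of each six-month period.
Periodic rate r = 0.039/2 per half-year; n is counted in half-years.
PV = PMT × [(1 − (1+r)^−n)/r] × (1+r) = 12,475 × [1 − (1+r)^−34] / r × (1+r) = A$313,976.73

A$313,976.73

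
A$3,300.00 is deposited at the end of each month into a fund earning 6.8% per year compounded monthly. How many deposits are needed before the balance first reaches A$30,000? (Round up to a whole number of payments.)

9 payments

Periodic rate r = 0.068/12 per month; n is counted in months.
Ordinary annuity FV: 30,000 = 3,300 × [((1+r)^n − 1)/r].
(1+r)^n = 1 + 30,000 × r / 3,300, so n = ln(1 + 30,000·r/3,300) / ln(1+r) = 8.89.
Round up to a whole number of payments: n = 9.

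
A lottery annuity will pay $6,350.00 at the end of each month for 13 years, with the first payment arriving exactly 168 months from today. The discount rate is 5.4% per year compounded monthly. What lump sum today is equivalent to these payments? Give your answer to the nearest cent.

Ordinary annuity of 156 payments, first payment at period 168.
Periodic rate r = 0.054/12 per month; n is counted in months.
The ordinary-annuity PV formula values the stream one period before the first payment (period 167); discount that back 167 periods:
PV₀ = 6,350 × [1 − (1+r)^−156] / r × (1+r)^−167 = $335,760.06

$335,760.06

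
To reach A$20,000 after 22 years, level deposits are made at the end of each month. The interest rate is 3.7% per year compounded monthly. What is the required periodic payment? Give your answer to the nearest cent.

A$49.17

Level ordinary annuity; solve FV = PMT × [((1+r)^n − 1)/r] for PMT.
Periodic rate r = 0.037/12 per month; n is counted in months.
With n = 264: PMT = 20,000 / ([((1+r)^n − 1)/r]) = A$49.17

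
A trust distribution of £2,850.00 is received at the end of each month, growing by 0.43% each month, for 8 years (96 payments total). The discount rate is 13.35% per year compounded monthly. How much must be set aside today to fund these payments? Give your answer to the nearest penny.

Periodic rate r = 0.1335/12 per month; n is counted in months.
Growing ordinary annuity: PV = PMT₁ × [1 − ((1+g)/(1+r))^n] / (r − g) = 2,850 × [1 − ((1+0.0043)/(1+r))^96] / (r − 0.0043) = £199,626.24.

£199,626.24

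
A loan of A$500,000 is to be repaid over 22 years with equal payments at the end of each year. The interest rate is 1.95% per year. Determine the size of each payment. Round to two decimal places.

Level ordinary annuity; solve PV = PMT × [(1 − (1+r)^−n)/r] for PMT.
Periodic rate r = 0.0195 per year.
With n = 22: PMT = 500,000 / ([(1 − (1+r)^−n)/r]) = A$28,167.32

A$28,167.32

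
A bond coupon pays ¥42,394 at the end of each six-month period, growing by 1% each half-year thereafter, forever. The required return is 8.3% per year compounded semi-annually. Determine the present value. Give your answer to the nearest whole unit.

Periodic rate r = 0.083/2 per half-year.
Growing perpetuity (Gordon): PV = PMT₁ / (r − g) = 42,394 / (r − 0.01) = ¥1,345,841.

¥1,345,841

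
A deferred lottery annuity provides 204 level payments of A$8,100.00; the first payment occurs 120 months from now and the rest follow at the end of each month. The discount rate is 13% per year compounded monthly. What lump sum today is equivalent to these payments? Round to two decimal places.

Ordinary annuity of 204 payments, first payment at period 120.
Periodic rate r = 0.13/12 per month; n is counted in months.
The ordinary-annuity PV formula values the stream one period before the first payment (period 119); discount that back 119 periods:
PV₀ = 8,100 × [1 − (1+r)^−204] / r × (1+r)^−119 = A$184,396.08

A$184,396.08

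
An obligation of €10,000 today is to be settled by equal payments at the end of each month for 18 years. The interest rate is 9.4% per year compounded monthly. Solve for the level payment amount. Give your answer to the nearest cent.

Level ordinary annuity; solve PV = PMT × [(1 − (1+r)^−n)/r] for PMT.
Periodic rate r = 0.094/12 per month; n is counted in months.
With n = 216: PMT = 10,000 / ([(1 − (1+r)^−n)/r]) = €96.16

€96.16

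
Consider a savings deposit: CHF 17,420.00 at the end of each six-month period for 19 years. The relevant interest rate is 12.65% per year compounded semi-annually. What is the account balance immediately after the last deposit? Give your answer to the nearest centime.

This is an ordinary annuity: 38 deposits of CHF 17,420.00 at the end of each six-month period.
Periodic rate r = 0.1265/2 per half-year; n is counted in half-years.
FV = PMT × [((1+r)^n − 1)/r] = 17,420 × [(1+r)^38 − 1] / r = CHF 2,556,840.90

CHF 2,556,840.90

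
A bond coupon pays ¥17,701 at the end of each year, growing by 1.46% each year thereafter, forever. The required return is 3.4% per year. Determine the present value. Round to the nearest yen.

Periodic rate r = 0.034 per year.
Growing perpetuity (Gordon): PV = PMT₁ / (r − g) = 17,701 / (r − 0.0146) = ¥912,423.

¥912,423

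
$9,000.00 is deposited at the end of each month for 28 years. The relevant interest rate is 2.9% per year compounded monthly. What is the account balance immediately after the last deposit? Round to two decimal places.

This is an ordinary annuity: 336 deposits of $9,000.00 at the end of each month.
Periodic rate r = 0.029/12 per month; n is counted in months.
FV = PMT × [((1+r)^n − 1)/r] = 9,000 × [(1+r)^336 − 1] / r = $4,655,928.22

$4,655,928.22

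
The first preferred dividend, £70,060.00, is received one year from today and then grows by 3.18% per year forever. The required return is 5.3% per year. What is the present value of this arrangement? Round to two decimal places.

Periodic rate r = 0.053 per year.
Growing perpetuity (Gordon): PV = PMT₁ / (r − g) = 70,060 / (r − 0.0318) = £3,304,716.98.

£3,304,716.98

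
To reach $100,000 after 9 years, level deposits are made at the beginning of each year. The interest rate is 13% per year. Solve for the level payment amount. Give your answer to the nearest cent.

$5,740.61

Level annuity due; solve FV = PMT × [((1+r)^n − 1)/r] × (1+r) for PMT.
Periodic rate r = 0.13 per year.
With n = 9: PMT = 100,000 / ([((1+r)^n − 1)/r] × (1+r)) = $5,740.61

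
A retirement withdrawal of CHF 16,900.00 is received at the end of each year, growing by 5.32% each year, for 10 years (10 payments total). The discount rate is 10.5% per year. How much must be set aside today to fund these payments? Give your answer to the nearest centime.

CHF 124,398.36

Periodic rate r = 0.105 per year.
Growing ordinary annuity: PV = PMT₁ × [1 − ((1+g)/(1+r))^n] / (r − g) = 16,900 × [1 − ((1+0.0532)/(1+r))^10] / (r − 0.0532) = CHF 124,398.36.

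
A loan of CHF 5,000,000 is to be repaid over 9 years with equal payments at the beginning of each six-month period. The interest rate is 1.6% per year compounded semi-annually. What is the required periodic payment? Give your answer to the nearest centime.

Level annuity due; solve PV = PMT × [(1 − (1+r)^−n)/r] × (1+r) for PMT.
Periodic rate r = 0.016/2 per half-year; n is counted in half-years.
With n = 18: PMT = 5,000,000 / ([(1 − (1+r)^−n)/r] × (1+r)) = CHF 296,989.42

CHF 296,989.42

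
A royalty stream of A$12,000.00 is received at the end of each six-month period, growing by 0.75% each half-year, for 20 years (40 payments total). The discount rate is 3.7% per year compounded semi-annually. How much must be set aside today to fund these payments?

A$384,348.48

Periodic rate r = 0.037/2 per half-year; n is counted in half-years.
Growing ordinary annuity: PV = PMT₁ × [1 − ((1+g)/(1+r))^n] / (r − g) = 12,000 × [1 − ((1+0.0075)/(1+r))^40] / (r − 0.0075) = A$384,348.48.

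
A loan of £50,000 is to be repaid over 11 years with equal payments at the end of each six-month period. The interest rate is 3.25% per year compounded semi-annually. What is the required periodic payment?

Level ordinary annuity; solve PV = PMT × [(1 − (1+r)^−n)/r] for PMT.
Periodic rate r = 0.0325/2 per half-year; n is counted in half-years.
With n = 22: PMT = 50,000 / ([(1 − (1+r)^−n)/r]) = £2,721.35

£2,721.35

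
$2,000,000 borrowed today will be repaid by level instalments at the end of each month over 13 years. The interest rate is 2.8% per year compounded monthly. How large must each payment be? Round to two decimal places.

$15,309.88

Level ordinary annuity; solve PV = PMT × [(1 − (1+r)^−n)/r] for PMT.
Periodic rate r = 0.028/12 per month; n is counted in months.
With n = 156: PMT = 2,000,000 / ([(1 − (1+r)^−n)/r]) = $15,309.88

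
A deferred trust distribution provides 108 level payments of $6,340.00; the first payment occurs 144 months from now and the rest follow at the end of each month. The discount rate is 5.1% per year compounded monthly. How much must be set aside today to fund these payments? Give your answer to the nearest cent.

$298,908.90

Ordinary annuity of 108 payments, first payment at period 144.
Periodic rate r = 0.051/12 per month; n is counted in months.
The ordinary-annuity PV formula values the stream one period before the first payment (period 143); discount that back 143 periods:
PV₀ = 6,340 × [1 − (1+r)^−108] / r × (1+r)^−143 = $298,908.90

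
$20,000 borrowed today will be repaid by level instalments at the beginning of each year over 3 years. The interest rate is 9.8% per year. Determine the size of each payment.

$7,298.72

Level annuity due; solve PV = PMT × [(1 − (1+r)^−n)/r] × (1+r) for PMT.
Periodic rate r = 0.098 per year.
With n = 3: PMT = 20,000 / ([(1 − (1+r)^−n)/r] × (1+r)) = $7,298.72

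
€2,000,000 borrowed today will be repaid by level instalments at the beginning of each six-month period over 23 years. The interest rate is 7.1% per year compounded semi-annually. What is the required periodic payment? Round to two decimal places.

€85,809.65

Level annuity due; solve PV = PMT × [(1 − (1+r)^−n)/r] × (1+r) for PMT.
Periodic rate r = 0.071/2 per half-year; n is counted in half-years.
With n = 46: PMT = 2,000,000 / ([(1 − (1+r)^−n)/r] × (1+r)) = €85,809.65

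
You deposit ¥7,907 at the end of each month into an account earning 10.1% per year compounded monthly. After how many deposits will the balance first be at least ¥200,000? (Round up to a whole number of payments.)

Periodic rate r = 0.101/12 per month; n is counted in months.
Ordinary annuity FV: 200,000 = 7,907 × [((1+r)^n − 1)/r].
(1+r)^n = 1 + 200,000 × r / 7,907, so n = ln(1 + 200,000·r/7,907) / ln(1+r) = 23.03.
Round up to a whole number of payments: n = 24.

24 payments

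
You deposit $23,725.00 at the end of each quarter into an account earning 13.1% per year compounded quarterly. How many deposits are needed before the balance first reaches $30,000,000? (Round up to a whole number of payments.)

Periodic rate r = 0.131/4 per quarter; n is counted in quarters.
Ordinary annuity FV: 30,000,000 = 23,725 × [((1+r)^n − 1)/r].
(1+r)^n = 1 + 30,000,000 × r / 23,725, so n = ln(1 + 30,000,000·r/23,725) / ln(1+r) = 116.29.
Round up to a whole number of payments: n = 117.

117 payments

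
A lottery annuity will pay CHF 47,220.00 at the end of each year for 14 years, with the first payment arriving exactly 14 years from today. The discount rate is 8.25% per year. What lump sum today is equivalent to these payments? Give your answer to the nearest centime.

Ordinary annuity of 14 payments, first payment at period 14.
Periodic rate r = 0.0825 per year.
The ordinary-annuity PV formula values the stream one period before the first payment (period 13); discount that back 13 periods:
PV₀ = 47,220 × [1 − (1+r)^−14] / r × (1+r)^−13 = CHF 136,909.13

CHF 136,909.13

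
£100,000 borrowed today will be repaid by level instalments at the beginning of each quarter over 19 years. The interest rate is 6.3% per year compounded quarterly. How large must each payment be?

£2,230.82

Level annuity due; solve PV = PMT × [(1 − (1+r)^−n)/r] × (1+r) for PMT.
Periodic rate r = 0.063/4 per quarter; n is counted in quarters.
With n = 76: PMT = 100,000 / ([(1 − (1+r)^−n)/r] × (1+r)) = £2,230.82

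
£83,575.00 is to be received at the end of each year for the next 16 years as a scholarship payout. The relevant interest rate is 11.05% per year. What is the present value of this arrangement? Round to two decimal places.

£614,945.36

This is an ordinary annuity: 16 payments of £83,575.00 at the end of each year.
Periodic rate r = 0.1105 per year.
PV = PMT × [(1 − (1+r)^−n)/r] = 83,575 × [1 − (1+r)^−16] / r = £614,945.36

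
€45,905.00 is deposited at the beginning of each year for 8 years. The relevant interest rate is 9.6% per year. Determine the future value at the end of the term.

€567,066.13

This is an annuity due: 8 deposits of €45,905.00 at the beginning of each year.
Periodic rate r = 0.096 per year.
FV = PMT × [((1+r)^n − 1)/r] × (1+r) = 45,905 × [(1+r)^8 − 1] / r × (1+r) = €567,066.13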